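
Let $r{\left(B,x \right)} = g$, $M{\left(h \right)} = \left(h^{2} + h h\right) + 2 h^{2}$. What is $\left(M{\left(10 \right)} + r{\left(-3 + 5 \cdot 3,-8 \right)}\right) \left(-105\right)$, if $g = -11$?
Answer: $-40845$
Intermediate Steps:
$M{\left(h \right)} = 4 h^{2}$ ($M{\left(h \right)} = \left(h^{2} + h^{2}\right) + 2 h^{2} = 2 h^{2} + 2 h^{2} = 4 h^{2}$)
$r{\left(B,x \right)} = -11$
$\left(M{\left(10 \right)} + r{\left(-3 + 5 \cdot 3,-8 \right)}\right) \left(-105\right) = \left(4 \cdot 10^{2} - 11\right) \left(-105\right) = \left(4 \cdot 100 - 11\right) \left(-105\right) = \left(400 - 11\right) \left(-105\right) = 389 \left(-105\right) = -40845$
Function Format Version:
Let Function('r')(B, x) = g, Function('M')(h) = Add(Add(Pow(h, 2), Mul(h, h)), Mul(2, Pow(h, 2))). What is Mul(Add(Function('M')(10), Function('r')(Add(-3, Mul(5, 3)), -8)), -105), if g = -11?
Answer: -40845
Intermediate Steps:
Function('M')(h) = Mul(4, Pow(h, 2)) (Function('M')(h) = Add(Add(Pow(h, 2), Pow(h, 2)), Mul(2, Pow(h, 2))) = Add(Mul(2, Pow(h, 2)), Mul(2, Pow(h, 2))) = Mul(4, Pow(h, 2)))
Function('r')(B, x) = -11
Mul(Add(Function('M')(10), Function('r')(Add(-3, Mul(5, 3)), -8)), -105) = Mul(Add(Mul(4, Pow(10, 2)), -11), -105) = Mul(Add(Mul(4, 100), -11), -105) = Mul(Add(400, -11), -105) = Mul(389, -105) = -40845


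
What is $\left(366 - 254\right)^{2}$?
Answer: $12544$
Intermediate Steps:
$\left(366 - 254\right)^{2} = 112^{2} = 12544$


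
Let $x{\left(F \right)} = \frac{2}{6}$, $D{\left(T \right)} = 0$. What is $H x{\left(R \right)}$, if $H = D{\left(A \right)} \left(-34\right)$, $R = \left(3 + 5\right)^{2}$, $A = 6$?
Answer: $0$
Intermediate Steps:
$R = 64$ ($R = 8^{2} = 64$)
$H = 0$ ($H = 0 \left(-34\right) = 0$)
$x{\left(F \right)} = \frac{1}{3}$ ($x{\left(F \right)} = 2 \cdot \frac{1}{6} = \frac{1}{3}$)
$H x{\left(R \right)} = 0 \cdot \frac{1}{3} = 0$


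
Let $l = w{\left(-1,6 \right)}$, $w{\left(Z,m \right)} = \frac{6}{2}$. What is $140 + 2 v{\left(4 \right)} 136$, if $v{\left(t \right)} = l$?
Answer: $956$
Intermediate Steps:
$w{\left(Z,m \right)} = 3$ ($w{\left(Z,m \right)} = 6 \cdot \frac{1}{2} = 3$)
$l = 3$
$v{\left(t \right)} = 3$
$140 + 2 v{\left(4 \right)} 136 = 140 + 2 \cdot 3 \cdot 136 = 140 + 6 \cdot 136 = 140 + 816 = 956$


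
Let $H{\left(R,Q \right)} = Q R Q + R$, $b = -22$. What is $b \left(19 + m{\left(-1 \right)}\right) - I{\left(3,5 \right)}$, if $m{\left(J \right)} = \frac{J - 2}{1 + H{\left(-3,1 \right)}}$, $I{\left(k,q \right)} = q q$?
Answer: $- \frac{2281}{5} \approx -456.2$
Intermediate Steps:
$H{\left(R,Q \right)} = R + R Q^{2}$ ($H{\left(R,Q \right)} = R Q^{2} + R = R + R Q^{2}$)
$I{\left(k,q \right)} = q^{2}$
$m{\left(J \right)} = \frac{2}{5} - \frac{J}{5}$ ($m{\left(J \right)} = \frac{J - 2}{1 - 3 \left(1 + 1^{2}\right)} = \frac{-2 + J}{1 - 3 \left(1 + 1\right)} = \frac{-2 + J}{1 - 6} = \frac{-2 + J}{-5} = \left(-2 + J\right) \left(- \frac{1}{5}\right) = \frac{2}{5} - \frac{J}{5}$)
$b \left(19 + m{\left(-1 \right)}\right) - I{\left(3,5 \right)} = - 22 \left(19 + \left(\frac{2}{5} - - \frac{1}{5}\right)\right) - 5^{2} = - 22 \left(19 + \left(\frac{2}{5} + \frac{1}{5}\right)\right) - 25 = - 22 \left(19 + \frac{3}{5}\right) - 25 = \left(-22\right) \frac{98}{5} - 25 = - \frac{2156}{5} - 25 = - \frac{2281}{5}$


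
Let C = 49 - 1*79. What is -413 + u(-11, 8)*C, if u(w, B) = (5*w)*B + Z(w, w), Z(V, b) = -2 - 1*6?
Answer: 13027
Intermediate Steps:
Z(V, b) = -8 (Z(V, b) = -2 - 6 = -8)
u(w, B) = -8 + 5*B*w (u(w, B) = (5*w)*B - 8 = 5*B*w - 8 = -8 + 5*B*w)
C = -30 (C = 49 - 79 = -30)
-413 + u(-11, 8)*C = -413 + (-8 + 5*8*(-11))*(-30) = -413 + (-8 - 440)*(-30) = -413 - 448*(-30) = -413 + 13440 = 13027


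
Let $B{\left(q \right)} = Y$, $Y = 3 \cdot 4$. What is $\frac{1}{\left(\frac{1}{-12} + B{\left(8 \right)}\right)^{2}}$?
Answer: $\frac{144}{20449} \approx 0.0070419$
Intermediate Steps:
$Y = 12$
$B{\left(q \right)} = 12$
$\frac{1}{\left(\frac{1}{-12} + B{\left(8 \right)}\right)^{2}} = \frac{1}{\left(\frac{1}{-12} + 12\right)^{2}} = \frac{1}{\left(- \frac{1}{12} + 12\right)^{2}} = \frac{1}{\left(\frac{143}{12}\right)^{2}} = \frac{1}{\frac{20449}{144}} = \frac{144}{20449}$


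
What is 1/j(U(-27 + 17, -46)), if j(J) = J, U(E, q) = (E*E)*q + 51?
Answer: -1/4549 ≈ -0.00021983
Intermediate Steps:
U(E, q) = 51 + q*E² (U(E, q) = E²*q + 51 = q*E² + 51 = 51 + q*E²)
1/j(U(-27 + 17, -46)) = 1/(51 - 46*(-27 + 17)²) = 1/(51 - 46*(-10)²) = 1/(51 - 46*100) = 1/(51 - 4600) = 1/(-4549) = -1/4549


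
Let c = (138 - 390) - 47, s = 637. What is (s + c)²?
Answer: 114244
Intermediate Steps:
c = -299 (c = -252 - 47 = -299)
(s + c)² = (637 - 299)² = 338² = 114244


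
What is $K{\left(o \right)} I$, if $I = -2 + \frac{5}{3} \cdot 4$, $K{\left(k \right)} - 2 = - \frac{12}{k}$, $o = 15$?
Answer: $\frac{28}{5} \approx 5.6$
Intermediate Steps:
$K{\left(k \right)} = 2 - \frac{12}{k}$
$I = \frac{14}{3}$ ($I = -2 + 5 \cdot \frac{1}{3} \cdot 4 = -2 + \frac{5}{3} \cdot 4 = -2 + \frac{20}{3} = \frac{14}{3} \approx 4.6667$)
$K{\left(o \right)} I = \left(2 - \frac{12}{15}\right) \frac{14}{3} = \left(2 - \frac{4}{5}\right) \frac{14}{3} = \frac{6}{5} \cdot \frac{14}{3} = \frac{28}{5}$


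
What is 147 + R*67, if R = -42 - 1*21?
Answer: -4074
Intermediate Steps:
R = -63 (R = -42 - 21 = -63)
147 + R*67 = 147 - 63*67 = 147 - 4221 = -4074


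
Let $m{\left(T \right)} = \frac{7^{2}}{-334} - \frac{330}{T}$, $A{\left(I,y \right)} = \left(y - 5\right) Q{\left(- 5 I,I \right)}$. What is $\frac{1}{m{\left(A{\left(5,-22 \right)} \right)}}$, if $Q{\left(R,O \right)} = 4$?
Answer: $\frac{1503}{4372} \approx 0.34378$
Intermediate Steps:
$A{\left(I,y \right)} = -20 + 4 y$ ($A{\left(I,y \right)} = \left(y - 5\right) 4 = \left(-5 + y\right) 4 = -20 + 4 y$)
$m{\left(T \right)} = - \frac{49}{334} - \frac{330}{T}$ ($m{\left(T \right)} = 49 \left(- \frac{1}{334}\right) - \frac{330}{T} = - \frac{49}{334} - \frac{330}{T}$)
$\frac{1}{m{\left(A{\left(5,-22 \right)} \right)}} = \frac{1}{- \frac{49}{334} - \frac{330}{-20 + 4 \left(-22\right)}} = \frac{1}{- \frac{49}{334} - \frac{330}{-20 - 88}} = \frac{1}{- \frac{49}{334} - \frac{330}{-108}} = \frac{1}{- \frac{49}{334} - - \frac{55}{18}} = \frac{1}{- \frac{49}{334} + \frac{55}{18}} = \frac{1}{\frac{4372}{1503}} = \frac{1503}{4372}$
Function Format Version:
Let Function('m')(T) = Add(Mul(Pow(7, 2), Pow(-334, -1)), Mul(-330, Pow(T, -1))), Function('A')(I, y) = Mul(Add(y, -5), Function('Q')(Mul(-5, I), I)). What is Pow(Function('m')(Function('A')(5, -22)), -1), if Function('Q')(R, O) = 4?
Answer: Rational(1503, 4372) ≈ 0.34378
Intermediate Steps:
Function('A')(I, y) = Add(-20, Mul(4, y)) (Function('A')(I, y) = Mul(Add(y, -5), 4) = Mul(Add(-5, y), 4) = Add(-20, Mul(4, y)))
Function('m')(T) = Add(Rational(-49, 334), Mul(-330, Pow(T, -1))) (Function('m')(T) = Add(Mul(49, Rational(-1, 334)), Mul(-330, Pow(T, -1))) = Add(Rational(-49, 334), Mul(-330, Pow(T, -1))))
Pow(Function('m')(Function('A')(5, -22)), -1) = Pow(Add(Rational(-49, 334), Mul(-330, Pow(Add(-20, Mul(4, -22)), -1))), -1) = Pow(Add(Rational(-49, 334), Mul(-330, Pow(Add(-20, -88), -1))), -1) = Pow(Add(Rational(-49, 334), Mul(-330, Pow(-108, -1))), -1) = Pow(Add(Rational(-49, 334), Mul(-330, Rational(-1, 108))), -1) = Pow(Add(Rational(-49, 334), Rational(55, 18)), -1) = Pow(Rational(4372, 1503), -1) = Rational(1503, 4372)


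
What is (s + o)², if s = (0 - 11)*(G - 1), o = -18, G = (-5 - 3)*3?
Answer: 66049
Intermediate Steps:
G = -24 (G = -8*3 = -24)
s = 275 (s = (0 - 11)*(-24 - 1) = -11*(-25) = 275)
(s + o)² = (275 - 18)² = 257² = 66049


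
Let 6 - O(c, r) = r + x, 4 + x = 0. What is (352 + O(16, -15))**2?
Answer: 142129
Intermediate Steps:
x = -4 (x = -4 + 0 = -4)
O(c, r) = 10 - r (O(c, r) = 6 - (r - 4) = 6 - (-4 + r) = 6 + (4 - r) = 10 - r)
(352 + O(16, -15))**2 = (352 + (10 - 1*(-15)))**2 = (352 + (10 + 15))**2 = (352 + 25)**2 = 377**2 = 142129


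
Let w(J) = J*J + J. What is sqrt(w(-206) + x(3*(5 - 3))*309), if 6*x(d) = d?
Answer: sqrt(42539) ≈ 206.25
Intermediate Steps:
x(d) = d/6
w(J) = J + J**2 (w(J) = J**2 + J = J + J**2)
sqrt(w(-206) + x(3*(5 - 3))*309) = sqrt(-206*(1 - 206) + ((3*(5 - 3))/6)*309) = sqrt(-206*(-205) + ((3*2)/6)*309) = sqrt(42230 + ((1/6)*6)*309) = sqrt(42230 + 1*309) = sqrt(42230 + 309) = sqrt(42539)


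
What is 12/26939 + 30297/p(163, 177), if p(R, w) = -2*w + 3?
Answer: -272055557/3151863 ≈ -86.316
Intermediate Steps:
p(R, w) = 3 - 2*w
12/26939 + 30297/p(163, 177) = 12/26939 + 30297/(3 - 2*177) = 12*(1/26939) + 30297/(3 - 354) = 12/26939 + 30297/(-351) = 12/26939 + 30297*(-1/351) = 12/26939 - 10099/117 = -272055557/3151863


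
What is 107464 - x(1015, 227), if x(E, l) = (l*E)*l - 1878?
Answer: -52192593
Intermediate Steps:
x(E, l) = -1878 + E*l² (x(E, l) = (E*l)*l - 1878 = E*l² - 1878 = -1878 + E*l²)
107464 - x(1015, 227) = 107464 - (-1878 + 1015*227²) = 107464 - (-1878 + 1015*51529) = 107464 - (-1878 + 52301935) = 107464 - 1*52300057 = 107464 - 52300057 = -52192593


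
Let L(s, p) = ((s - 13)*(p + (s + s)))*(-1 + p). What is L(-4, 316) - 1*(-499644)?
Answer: -1149696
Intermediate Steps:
L(s, p) = (-1 + p)*(-13 + s)*(p + 2*s) (L(s, p) = ((-13 + s)*(p + 2*s))*(-1 + p) = (-1 + p)*(-13 + s)*(p + 2*s))
L(-4, 316) - 1*(-499644) = (-13*316² - 2*(-4)² + 13*316 + 26*(-4) - 4*316² - 27*316*(-4) + 2*316*(-4)²) - 1*(-499644) = (-13*99856 - 2*16 + 4108 - 104 - 4*99856 + 34128 + 2*316*16) + 499644 = (-1298128 - 32 + 4108 - 104 - 399424 + 34128 + 10112) + 499644 = -1649340 + 499644 = -1149696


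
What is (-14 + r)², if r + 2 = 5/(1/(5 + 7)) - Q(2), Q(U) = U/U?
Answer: 1849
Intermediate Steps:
Q(U) = 1
r = 57 (r = -2 + (5/(1/(5 + 7)) - 1*1) = -2 + (5/(1/12) - 1) = -2 + (5*12 - 1) = -2 + (60 - 1) = -2 + 59 = 57)
(-14 + r)² = (-14 + 57)² = 43² = 1849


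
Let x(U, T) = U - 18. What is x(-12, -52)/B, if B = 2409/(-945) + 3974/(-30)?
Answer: 945/4253 ≈ 0.22220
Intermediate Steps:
x(U, T) = -18 + U
B = -8506/63 (B = 2409*(-1/945) + 3974*(-1/30) = -803/315 - 1987/15 = -8506/63 ≈ -135.02)
x(-12, -52)/B = (-18 - 12)/(-8506/63) = -30*(-63/8506) = 945/4253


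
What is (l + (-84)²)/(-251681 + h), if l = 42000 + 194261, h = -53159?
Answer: -243317/304840 ≈ -0.79818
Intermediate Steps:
l = 236261
(l + (-84)²)/(-251681 + h) = (236261 + (-84)²)/(-251681 - 53159) = (236261 + 7056)/(-304840) = 243317*(-1/304840) = -243317/304840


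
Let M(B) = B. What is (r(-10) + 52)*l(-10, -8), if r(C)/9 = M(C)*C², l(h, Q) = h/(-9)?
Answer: -89480/9 ≈ -9942.2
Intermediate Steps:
l(h, Q) = -h/9 (l(h, Q) = h*(-⅑) = -h/9)
r(C) = 9*C³ (r(C) = 9*(C*C²) = 9*C³)
(r(-10) + 52)*l(-10, -8) = (9*(-10)³ + 52)*(-⅑*(-10)) = (9*(-1000) + 52)*(10/9) = (-9000 + 52)*(10/9) = -8948*10/9 = -89480/9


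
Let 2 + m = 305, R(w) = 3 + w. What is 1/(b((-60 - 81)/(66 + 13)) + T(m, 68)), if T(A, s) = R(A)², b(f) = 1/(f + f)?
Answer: 282/26405273 ≈ 1.0680e-5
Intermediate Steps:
m = 303 (m = -2 + 305 = 303)
b(f) = 1/(2*f)
T(A, s) = (3 + A)²
1/(b((-60 - 81)/(66 + 13)) + T(m, 68)) = 1/(1/(2*(((-60 - 81)/(66 + 13)))) + (3 + 303)²) = 1/(1/(2*((-141/79))) + 306²) = 1/(1/(2*((-141*1/79))) + 93636) = 1/(1/(2*(-141/79)) + 93636) = 1/((½)*(-79/141) + 93636) = 1/(-79/282 + 93636) = 1/(26405273/282) = 282/26405273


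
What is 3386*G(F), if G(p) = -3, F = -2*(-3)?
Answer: -10158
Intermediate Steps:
F = 6
3386*G(F) = 3386*(-3) = -10158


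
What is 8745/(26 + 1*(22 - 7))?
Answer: 8745/41 ≈ 213.29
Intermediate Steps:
8745/(26 + 1*(22 - 7)) = 8745/(26 + 1*15) = 8745/(26 + 15) = 8745/41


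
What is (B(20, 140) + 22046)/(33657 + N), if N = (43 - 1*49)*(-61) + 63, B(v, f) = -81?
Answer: 955/1482 ≈ 0.64440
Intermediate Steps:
N = 429 (N = (43 - 49)*(-61) + 63 = -6*(-61) + 63 = 366 + 63 = 429)
(B(20, 140) + 22046)/(33657 + N) = (-81 + 22046)/(33657 + 429) = 21965/34086 = 21965*(1/34086) = 955/1482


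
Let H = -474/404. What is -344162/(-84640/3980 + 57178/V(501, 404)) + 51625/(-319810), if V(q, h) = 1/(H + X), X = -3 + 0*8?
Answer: 56131707003633/43827057584630 ≈ 1.2808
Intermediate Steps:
X = -3 (X = -3 + 0 = -3)
H = -237/202 (H = -474*1/404 = -237/202 ≈ -1.1733)
V(q, h) = -202/843 (V(q, h) = 1/(-237/202 - 3) = 1/(-843/202) = -202/843)
-344162/(-84640/3980 + 57178/V(501, 404)) + 51625/(-319810) = -344162/(-84640/3980 + 57178/(-202/843)) + 51625/(-319810) = -344162/(-84640*1/3980 + 57178*(-843/202)) + 51625*(-1/319810) = -344162/(-4232/199 - 24100527/101) - 10325/63962 = -344162/(-4796432305/20099) - 10325/63962 = -344162*(-20099/4796432305) - 10325/63962 = 988187434/685204615 - 10325/63962 = 56131707003633/43827057584630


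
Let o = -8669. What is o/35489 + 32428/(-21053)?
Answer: -1333345749/747149917 ≈ -1.7846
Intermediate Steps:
o/35489 + 32428/(-21053) = -8669/35489 + 32428/(-21053) = -8669*1/35489 + 32428*(-1/21053) = -8669/35489 - 32428/21053 = -1333345749/747149917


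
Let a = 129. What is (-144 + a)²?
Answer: 225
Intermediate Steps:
(-144 + a)² = (-144 + 129)² = (-15)² = 225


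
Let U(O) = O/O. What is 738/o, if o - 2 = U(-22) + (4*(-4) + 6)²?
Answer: 738/103 ≈ 7.1650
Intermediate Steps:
U(O) = 1
o = 103 (o = 2 + (1 + (4*(-4) + 6)²) = 2 + (1 + (-16 + 6)²) = 2 + (1 + (-10)²) = 2 + (1 + 100) = 2 + 101 = 103)
738/o = 738/103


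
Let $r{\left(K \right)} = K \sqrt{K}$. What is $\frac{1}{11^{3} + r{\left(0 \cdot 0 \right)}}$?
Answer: $\frac{1}{1331} \approx 0.00075131$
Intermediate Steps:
$r{\left(K \right)} = K^{\frac{3}{2}}$
$\frac{1}{11^{3} + r{\left(0 \cdot 0 \right)}} = \frac{1}{11^{3} + \left(0 \cdot 0\right)^{\frac{3}{2}}} = \frac{1}{1331 + 0^{\frac{3}{2}}} = \frac{1}{1331 + 0} = \frac{1}{1331}$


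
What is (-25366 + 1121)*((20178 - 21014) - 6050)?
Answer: 166951070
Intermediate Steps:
(-25366 + 1121)*((20178 - 21014) - 6050) = -24245*(-836 - 6050) = -24245*(-6886) = 166951070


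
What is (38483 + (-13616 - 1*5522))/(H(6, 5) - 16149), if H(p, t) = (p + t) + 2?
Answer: -19345/16136 ≈ -1.1989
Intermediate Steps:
H(p, t) = 2 + p + t
(38483 + (-13616 - 1*5522))/(H(6, 5) - 16149) = (38483 + (-13616 - 1*5522))/((2 + 6 + 5) - 16149) = (38483 + (-13616 - 5522))/(13 - 16149) = (38483 - 19138)/(-16136) = 19345*(-1/16136) = -19345/16136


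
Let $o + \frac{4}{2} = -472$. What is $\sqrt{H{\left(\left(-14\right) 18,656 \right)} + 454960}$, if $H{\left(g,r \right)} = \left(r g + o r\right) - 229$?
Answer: $5 i \sqrt{861} \approx 146.71 i$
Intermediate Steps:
$o = -474$ ($o = -2 - 472 = -474$)
$H{\left(g,r \right)} = -229 - 474 r + g r$ ($H{\left(g,r \right)} = \left(r g - 474 r\right) - 229 = \left(g r - 474 r\right) - 229 = \left(- 474 r + g r\right) - 229 = -229 - 474 r + g r$)
$\sqrt{H{\left(\left(-14\right) 18,656 \right)} + 454960} = \sqrt{\left(-229 - 310944 + \left(-14\right) 18 \cdot 656\right) + 454960} = \sqrt{\left(-229 - 310944 - 165312\right) + 454960} = \sqrt{-476485 + 454960} = \sqrt{-21525} = 5 i \sqrt{861}$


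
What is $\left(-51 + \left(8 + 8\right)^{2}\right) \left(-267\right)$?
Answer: $-54735$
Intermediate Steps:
$\left(-51 + \left(8 + 8\right)^{2}\right) \left(-267\right) = \left(-51 + 16^{2}\right) \left(-267\right) = \left(-51 + 256\right) \left(-267\right) = 205 \left(-267\right) = -54735$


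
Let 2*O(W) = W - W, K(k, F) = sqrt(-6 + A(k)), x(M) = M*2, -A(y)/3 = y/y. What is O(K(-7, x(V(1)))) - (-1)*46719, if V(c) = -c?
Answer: 46719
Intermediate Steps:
A(y) = -3 (A(y) = -3*y/y = -3*1 = -3)
x(M) = 2*M
K(k, F) = 3*I (K(k, F) = sqrt(-6 - 3) = sqrt(-9) = 3*I)
O(W) = 0 (O(W) = (W - W)/2 = (1/2)*0 = 0)
O(K(-7, x(V(1)))) - (-1)*46719 = 0 - (-1)*46719 = 0 - 1*(-46719) = 0 + 46719 = 46719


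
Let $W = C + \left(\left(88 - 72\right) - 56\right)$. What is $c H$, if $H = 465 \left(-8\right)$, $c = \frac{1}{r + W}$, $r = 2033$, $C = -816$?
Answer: $- \frac{3720}{1177} \approx -3.1606$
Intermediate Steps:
$W = -856$ ($W = -816 + \left(\left(88 - 72\right) - 56\right) = -816 + \left(16 - 56\right) = -816 - 40 = -856$)
$c = \frac{1}{1177}$ ($c = \frac{1}{2033 - 856} = \frac{1}{1177} \approx 0.00084962$)
$H = -3720$
$c H = \frac{1}{1177} \left(-3720\right) = - \frac{3720}{1177}$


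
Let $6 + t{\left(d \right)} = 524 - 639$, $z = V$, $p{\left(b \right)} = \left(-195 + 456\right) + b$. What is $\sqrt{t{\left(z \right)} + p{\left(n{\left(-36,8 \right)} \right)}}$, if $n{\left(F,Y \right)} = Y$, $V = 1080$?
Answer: $2 \sqrt{37} \approx 12.166$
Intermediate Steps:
$p{\left(b \right)} = 261 + b$
$z = 1080$
$t{\left(d \right)} = -121$ ($t{\left(d \right)} = -6 + \left(524 - 639\right) = -6 - 115 = -121$)
$\sqrt{t{\left(z \right)} + p{\left(n{\left(-36,8 \right)} \right)}} = \sqrt{-121 + \left(261 + 8\right)} = \sqrt{-121 + 269} = \sqrt{148} = 2 \sqrt{37}$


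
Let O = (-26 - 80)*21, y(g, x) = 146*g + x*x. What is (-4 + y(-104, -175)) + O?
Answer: 13211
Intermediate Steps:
y(g, x) = x² + 146*g (y(g, x) = 146*g + x² = x² + 146*g)
O = -2226 (O = -106*21 = -2226)
(-4 + y(-104, -175)) + O = (-4 + ((-175)² + 146*(-104))) - 2226 = (-4 + (30625 - 15184)) - 2226 = (-4 + 15441) - 2226 = 15437 - 2226 = 13211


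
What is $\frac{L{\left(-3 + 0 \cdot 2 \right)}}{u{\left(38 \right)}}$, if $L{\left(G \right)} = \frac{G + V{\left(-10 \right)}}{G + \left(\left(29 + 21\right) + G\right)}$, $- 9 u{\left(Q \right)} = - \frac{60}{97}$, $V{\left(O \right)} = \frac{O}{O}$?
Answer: $- \frac{291}{440} \approx -0.66136$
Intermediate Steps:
$V{\left(O \right)} = 1$
$u{\left(Q \right)} = \frac{20}{291}$ ($u{\left(Q \right)} = - \frac{\left(-60\right) \frac{1}{97}}{9} = \left(- \frac{1}{9}\right) \left(- \frac{60}{97}\right) = \frac{20}{291}$)
$L{\left(G \right)} = \frac{1 + G}{50 + 2 G}$ ($L{\left(G \right)} = \frac{G + 1}{G + \left(\left(29 + 21\right) + G\right)} = \frac{1 + G}{G + \left(50 + G\right)} = \frac{1 + G}{50 + 2 G}$)
$\frac{L{\left(-3 + 0 \cdot 2 \right)}}{u{\left(38 \right)}} = \frac{\frac{1}{2} \frac{1}{25 + \left(-3 + 0 \cdot 2\right)} \left(1 + \left(-3 + 0 \cdot 2\right)\right)}{\frac{20}{291}} = \frac{1 + \left(-3 + 0\right)}{2 \left(25 + \left(-3 + 0\right)\right)} \frac{291}{20} = \frac{1 - 3}{2 \left(25 - 3\right)} \frac{291}{20} = \frac{1}{2} \cdot \frac{1}{22} \left(-2\right) \frac{291}{20} = \left(- \frac{1}{22}\right) \frac{291}{20} = - \frac{291}{440}$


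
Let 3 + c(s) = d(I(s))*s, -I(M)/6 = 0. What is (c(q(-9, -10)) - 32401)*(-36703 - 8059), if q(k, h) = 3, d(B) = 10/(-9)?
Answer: 4351851164/3 ≈ 1.4506e+9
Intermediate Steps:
I(M) = 0 (I(M) = -6*0 = 0)
d(B) = -10/9 (d(B) = 10*(-⅑) = -10/9)
c(s) = -3 - 10*s/9
(c(q(-9, -10)) - 32401)*(-36703 - 8059) = ((-3 - 10/9*3) - 32401)*(-36703 - 8059) = ((-3 - 10/3) - 32401)*(-44762) = (-19/3 - 32401)*(-44762) = -97222/3*(-44762) = 4351851164/3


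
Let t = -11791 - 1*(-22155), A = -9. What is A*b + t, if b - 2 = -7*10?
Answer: 10976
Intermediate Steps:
b = -68 (b = 2 - 7*10 = 2 - 70 = -68)
t = 10364 (t = -11791 + 22155 = 10364)
A*b + t = -9*(-68) + 10364 = 612 + 10364 = 10976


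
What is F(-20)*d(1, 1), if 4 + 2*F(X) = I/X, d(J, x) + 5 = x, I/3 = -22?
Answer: 7/5 ≈ 1.4000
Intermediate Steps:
I = -66 (I = 3*(-22) = -66)
d(J, x) = -5 + x
F(X) = -2 - 33/X (F(X) = -2 + (-66/X)/2 = -2 - 33/X)
F(-20)*d(1, 1) = (-2 - 33/(-20))*(-5 + 1) = (-2 - 33*(-1/20))*(-4) = (-2 + 33/20)*(-4) = -7/20*(-4) = 7/5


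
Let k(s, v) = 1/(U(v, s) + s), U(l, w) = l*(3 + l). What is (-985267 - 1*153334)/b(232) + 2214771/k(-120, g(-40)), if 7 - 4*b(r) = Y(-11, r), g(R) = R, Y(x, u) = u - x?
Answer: 177714363641/59 ≈ 3.0121e+9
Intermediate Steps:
b(r) = -1 - r/4 (b(r) = 7/4 - (r - 1*(-11))/4 = 7/4 - (r + 11)/4 = 7/4 - (11 + r)/4 = 7/4 + (-11/4 - r/4) = -1 - r/4)
k(s, v) = 1/(s + v*(3 + v)) (k(s, v) = 1/(v*(3 + v) + s) = 1/(s + v*(3 + v)))
(-985267 - 1*153334)/b(232) + 2214771/k(-120, g(-40)) = (-985267 - 1*153334)/(-1 - ¼*232) + 2214771/(1/(-120 - 40*(3 - 40))) = (-985267 - 153334)/(-1 - 58) + 2214771/(1/(-120 - 40*(-37))) = -1138601/(-59) + 2214771/(1/(-120 + 1480)) = -1138601*(-1/59) + 2214771/(1/1360) = 1138601/59 + 2214771/(1/1360) = 1138601/59 + 2214771*1360 = 1138601/59 + 3012088560 = 177714363641/59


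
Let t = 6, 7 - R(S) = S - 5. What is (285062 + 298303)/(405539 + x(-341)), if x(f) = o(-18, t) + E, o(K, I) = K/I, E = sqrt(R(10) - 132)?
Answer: 118287754320/82229723713 - 583365*I*sqrt(130)/164459447426 ≈ 1.4385 - 4.0444e-5*I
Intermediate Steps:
R(S) = 12 - S (R(S) = 7 - (S - 5) = 7 - (-5 + S) = 7 + (5 - S) = 12 - S)
E = I*sqrt(130) (E = sqrt((12 - 1*10) - 132) = sqrt((12 - 10) - 132) = sqrt(2 - 132) = sqrt(-130) = I*sqrt(130) ≈ 11.402*I)
x(f) = -3 + I*sqrt(130) (x(f) = -18/6 + I*sqrt(130) = -18*1/6 + I*sqrt(130) = -3 + I*sqrt(130))
(285062 + 298303)/(405539 + x(-341)) = (285062 + 298303)/(405539 + (-3 + I*sqrt(130))) = 583365/(405536 + I*sqrt(130))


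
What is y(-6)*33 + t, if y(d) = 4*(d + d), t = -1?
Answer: -1585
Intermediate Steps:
y(d) = 8*d (y(d) = 4*(2*d) = 8*d)
y(-6)*33 + t = (8*(-6))*33 - 1 = -48*33 - 1 = -1584 - 1 = -1585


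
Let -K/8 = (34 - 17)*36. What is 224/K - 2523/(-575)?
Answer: 381994/87975 ≈ 4.3421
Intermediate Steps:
K = -4896 (K = -8*(34 - 17)*36 = -136*36 = -8*612 = -4896)
224/K - 2523/(-575) = 224/(-4896) - 2523/(-575) = 224*(-1/4896) - 2523*(-1/575) = -7/153 + 2523/575 = 381994/87975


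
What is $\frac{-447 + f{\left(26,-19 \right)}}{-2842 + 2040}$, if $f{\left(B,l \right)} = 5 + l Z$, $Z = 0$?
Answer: $\frac{221}{401} \approx 0.55112$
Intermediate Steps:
$f{\left(B,l \right)} = 5$ ($f{\left(B,l \right)} = 5 + l 0 = 5 + 0 = 5$)
$\frac{-447 + f{\left(26,-19 \right)}}{-2842 + 2040} = \frac{-447 + 5}{-2842 + 2040} = - \frac{442}{-802} = \left(-442\right) \left(- \frac{1}{802}\right) = \frac{221}{401}$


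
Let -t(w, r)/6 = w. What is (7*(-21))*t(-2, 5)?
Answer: -1764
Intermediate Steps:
t(w, r) = -6*w
(7*(-21))*t(-2, 5) = (7*(-21))*(-6*(-2)) = -147*12 = -1764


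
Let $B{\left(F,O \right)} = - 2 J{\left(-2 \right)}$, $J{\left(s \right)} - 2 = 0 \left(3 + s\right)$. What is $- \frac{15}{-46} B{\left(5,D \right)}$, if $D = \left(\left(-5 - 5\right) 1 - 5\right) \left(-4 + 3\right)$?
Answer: $- \frac{30}{23} \approx -1.3043$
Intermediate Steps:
$J{\left(s \right)} = 2$ ($J{\left(s \right)} = 2 + 0 \left(3 + s\right) = 2 + 0 = 2$)
$D = 15$ ($D = \left(\left(-10\right) 1 - 5\right) \left(-1\right) = \left(-10 - 5\right) \left(-1\right) = \left(-15\right) \left(-1\right) = 15$)
$B{\left(F,O \right)} = -4$ ($B{\left(F,O \right)} = \left(-2\right) 2 = -4$)
$- \frac{15}{-46} B{\left(5,D \right)} = - \frac{15}{-46} \left(-4\right) = \left(-15\right) \left(- \frac{1}{46}\right) \left(-4\right) = \frac{15}{46} \left(-4\right) = - \frac{30}{23}$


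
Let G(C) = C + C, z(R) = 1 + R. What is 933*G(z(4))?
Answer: 9330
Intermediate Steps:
G(C) = 2*C
933*G(z(4)) = 933*(2*(1 + 4)) = 933*(2*5) = 933*10 = 9330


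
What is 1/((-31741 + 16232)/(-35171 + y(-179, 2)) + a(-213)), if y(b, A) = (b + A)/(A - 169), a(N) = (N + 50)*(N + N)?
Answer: 5873380/407838350443 ≈ 1.4401e-5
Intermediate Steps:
a(N) = 2*N*(50 + N) (a(N) = (50 + N)*(2*N) = 2*N*(50 + N))
y(b, A) = (A + b)/(-169 + A)
1/((-31741 + 16232)/(-35171 + y(-179, 2)) + a(-213)) = 1/((-31741 + 16232)/(-35171 + (2 - 179)/(-169 + 2)) + 2*(-213)*(50 - 213)) = 1/(-15509/(-35171 - 177/(-167)) + 2*(-213)*(-163)) = 1/(-15509/(-35171 - 1/167*(-177)) + 69438) = 1/(-15509/(-35171 + 177/167) + 69438) = 1/(-15509/(-5873380/167) + 69438) = 1/(-15509*(-167/5873380) + 69438) = 1/(2590003/5873380 + 69438) = 1/(407838350443/5873380) = 5873380/407838350443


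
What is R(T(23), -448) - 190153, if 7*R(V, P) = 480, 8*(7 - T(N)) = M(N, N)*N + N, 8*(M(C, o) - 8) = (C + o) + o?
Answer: -1330591/7 ≈ -1.9008e+5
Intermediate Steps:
M(C, o) = 8 + o/4 + C/8 (M(C, o) = 8 + ((C + o) + o)/8 = 8 + (C + 2*o)/8 = 8 + (o/4 + C/8) = 8 + o/4 + C/8)
T(N) = 7 - N/8 - N*(8 + 3*N/8)/8 (T(N) = 7 - ((8 + N/4 + N/8)*N + N)/8 = 7 - ((8 + 3*N/8)*N + N)/8 = 7 - (N*(8 + 3*N/8) + N)/8 = 7 - (N + N*(8 + 3*N/8))/8 = 7 + (-N/8 - N*(8 + 3*N/8)/8) = 7 - N/8 - N*(8 + 3*N/8)/8)
R(V, P) = 480/7 (R(V, P) = (⅐)*480 = 480/7)
R(T(23), -448) - 190153 = 480/7 - 190153 = -1330591/7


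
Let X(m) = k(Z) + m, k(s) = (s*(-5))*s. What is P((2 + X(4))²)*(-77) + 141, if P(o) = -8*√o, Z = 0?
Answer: 3837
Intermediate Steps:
k(s) = -5*s² (k(s) = (-5*s)*s = -5*s²)
X(m) = m (X(m) = -5*0² + m = -5*0 + m = 0 + m = m)
P((2 + X(4))²)*(-77) + 141 = -8*√((2 + 4)²)*(-77) + 141 = -8*√(6²)*(-77) + 141 = -8*√36*(-77) + 141 = -8*6*(-77) + 141 = -48*(-77) + 141 = 3696 + 141 = 3837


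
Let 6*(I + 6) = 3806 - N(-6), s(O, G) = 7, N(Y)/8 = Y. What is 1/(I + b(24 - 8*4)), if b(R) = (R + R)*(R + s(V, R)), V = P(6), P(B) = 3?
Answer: 3/1957 ≈ 0.0015330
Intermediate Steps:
V = 3
N(Y) = 8*Y
I = 1909/3 (I = -6 + (3806 - 8*(-6))/6 = -6 + (3806 - 1*(-48))/6 = -6 + (3806 + 48)/6 = -6 + (1/6)*3854 = -6 + 1927/3 = 1909/3 ≈ 636.33)
b(R) = 2*R*(7 + R) (b(R) = (R + R)*(R + 7) = (2*R)*(7 + R) = 2*R*(7 + R))
1/(I + b(24 - 8*4)) = 1/(1909/3 + 2*(24 - 8*4)*(7 + (24 - 8*4))) = 1/(1909/3 + 2*(24 - 1*32)*(7 + (24 - 1*32))) = 1/(1909/3 + 2*(24 - 32)*(7 + (24 - 32))) = 1/(1909/3 + 2*(-8)*(7 - 8)) = 1/(1909/3 + 2*(-8)*(-1)) = 1/(1909/3 + 16) = 1/(1957/3) = 3/1957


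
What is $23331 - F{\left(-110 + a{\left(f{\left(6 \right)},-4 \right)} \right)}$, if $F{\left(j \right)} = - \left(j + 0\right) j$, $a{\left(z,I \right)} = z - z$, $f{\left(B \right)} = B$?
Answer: $35431$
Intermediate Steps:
$a{\left(z,I \right)} = 0$
$F{\left(j \right)} = - j^{2}$ ($F{\left(j \right)} = - j j = - j^{2}$)
$23331 - F{\left(-110 + a{\left(f{\left(6 \right)},-4 \right)} \right)} = 23331 - - \left(-110 + 0\right)^{2} = 23331 - - \left(-110\right)^{2} = 23331 - \left(-1\right) 12100 = 23331 - -12100 = 23331 + 12100 = 35431$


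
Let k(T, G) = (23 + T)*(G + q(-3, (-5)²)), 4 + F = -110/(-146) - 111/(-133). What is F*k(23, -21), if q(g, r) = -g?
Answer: 19390104/9709 ≈ 1997.1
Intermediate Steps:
F = -23418/9709 (F = -4 + (-110/(-146) - 111/(-133)) = -4 + (-110*(-1/146) - 111*(-1/133)) = -4 + (55/73 + 111/133) = -4 + 15418/9709 = -23418/9709 ≈ -2.4120)
k(T, G) = (3 + G)*(23 + T) (k(T, G) = (23 + T)*(G - 1*(-3)) = (23 + T)*(G + 3) = (23 + T)*(3 + G) = (3 + G)*(23 + T))
F*k(23, -21) = -23418*(69 + 3*23 + 23*(-21) - 21*23)/9709 = -23418*(69 + 69 - 483 - 483)/9709 = -23418/9709*(-828) = 19390104/9709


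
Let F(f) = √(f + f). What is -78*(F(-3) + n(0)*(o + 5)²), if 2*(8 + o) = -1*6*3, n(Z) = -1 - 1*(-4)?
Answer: -33696 - 78*I*√6 ≈ -33696.0 - 191.06*I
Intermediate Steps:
n(Z) = 3 (n(Z) = -1 + 4 = 3)
F(f) = √2*√f (F(f) = √(2*f) = √2*√f)
o = -17 (o = -8 + (-1*6*3)/2 = -8 + (-6*3)/2 = -8 + (½)*(-18) = -8 - 9 = -17)
-78*(F(-3) + n(0)*(o + 5)²) = -78*(√2*√(-3) + 3*(-17 + 5)²) = -78*(√2*(I*√3) + 3*(-12)²) = -78*(I*√6 + 3*144) = -78*(I*√6 + 432) = -78*(432 + I*√6) = -33696 - 78*I*√6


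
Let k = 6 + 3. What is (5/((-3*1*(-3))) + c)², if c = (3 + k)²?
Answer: 1692601/81 ≈ 20896.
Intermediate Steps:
k = 9
c = 144 (c = (3 + 9)² = 12² = 144)
(5/((-3*1*(-3))) + c)² = (5/((-3*1*(-3))) + 144)² = (5/((-3*(-3))) + 144)² = (5/9 + 144)² = (1301/9)² = 1692601/81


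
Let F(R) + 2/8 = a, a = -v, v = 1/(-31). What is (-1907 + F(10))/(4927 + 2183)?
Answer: -47299/176328 ≈ -0.26824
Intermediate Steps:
v = -1/31 ≈ -0.032258
a = 1/31 (a = -1*(-1/31) = 1/31 ≈ 0.032258)
F(R) = -27/124 (F(R) = -¼ + 1/31 = -27/124)
(-1907 + F(10))/(4927 + 2183) = (-1907 - 27/124)/(4927 + 2183) = -236495/124/7110 = -236495/124*1/7110 = -47299/176328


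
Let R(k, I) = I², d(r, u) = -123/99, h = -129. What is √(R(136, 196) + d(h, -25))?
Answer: √41833671/33 ≈ 196.00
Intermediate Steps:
d(r, u) = -41/33 (d(r, u) = -123*1/99 = -41/33)
√(R(136, 196) + d(h, -25)) = √(196² - 41/33) = √(38416 - 41/33) = √(1267687/33) = √41833671/33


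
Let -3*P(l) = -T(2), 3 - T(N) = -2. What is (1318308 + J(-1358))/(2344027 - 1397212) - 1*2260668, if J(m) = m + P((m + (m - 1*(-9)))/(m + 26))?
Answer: -1284259833281/568089 ≈ -2.2607e+6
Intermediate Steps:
T(N) = 5 (T(N) = 3 - 1*(-2) = 3 + 2 = 5)
P(l) = 5/3 (P(l) = -(-1)*5/3 = -⅓*(-5) = 5/3)
J(m) = 5/3 + m (J(m) = m + 5/3 = 5/3 + m)
(1318308 + J(-1358))/(2344027 - 1397212) - 1*2260668 = (1318308 + (5/3 - 1358))/(2344027 - 1397212) - 1*2260668 = (1318308 - 4069/3)/946815 - 2260668 = (3950855/3)*(1/946815) - 2260668 = 790171/568089 - 2260668 = -1284259833281/568089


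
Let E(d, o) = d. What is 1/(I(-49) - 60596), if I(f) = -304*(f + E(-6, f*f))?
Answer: -1/43876 ≈ -2.2792e-5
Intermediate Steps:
I(f) = 1824 - 304*f (I(f) = -304*(f - 6) = -304*(-6 + f) = 1824 - 304*f)
1/(I(-49) - 60596) = 1/((1824 - 304*(-49)) - 60596) = 1/((1824 + 14896) - 60596) = 1/(16720 - 60596) = 1/(-43876) = -1/43876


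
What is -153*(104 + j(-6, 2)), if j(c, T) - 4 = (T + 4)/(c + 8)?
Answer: -16983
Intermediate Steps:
j(c, T) = 4 + (4 + T)/(8 + c) (j(c, T) = 4 + (T + 4)/(c + 8) = 4 + (4 + T)/(8 + c))
-153*(104 + j(-6, 2)) = -153*(104 + (36 + 2 + 4*(-6))/(8 - 6)) = -153*(104 + (36 + 2 - 24)/2) = -153*(104 + (½)*14) = -153*(104 + 7) = -153*111 = -16983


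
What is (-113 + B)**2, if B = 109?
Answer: 16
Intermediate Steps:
(-113 + B)**2 = (-113 + 109)**2 = (-4)**2 = 16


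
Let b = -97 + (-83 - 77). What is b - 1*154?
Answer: -411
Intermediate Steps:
b = -257 (b = -97 - 160 = -257)
b - 1*154 = -257 - 1*154 = -257 - 154 = -411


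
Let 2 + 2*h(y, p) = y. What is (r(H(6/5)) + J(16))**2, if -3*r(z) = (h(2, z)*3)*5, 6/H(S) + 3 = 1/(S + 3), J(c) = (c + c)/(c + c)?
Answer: 1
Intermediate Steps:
h(y, p) = -1 + y/2
J(c) = 1 (J(c) = (2*c)/((2*c)) = (2*c)*(1/(2*c)) = 1)
H(S) = 6/(-3 + 1/(3 + S)) (H(S) = 6/(-3 + 1/(S + 3)) = 6/(-3 + 1/(3 + S)))
r(z) = 0 (r(z) = -(-1 + (1/2)*2)*3*5/3 = -(-1 + 1)*3*5/3 = -0*3*5/3 = -0*5 = -1/3*0 = 0)
(r(H(6/5)) + J(16))**2 = (0 + 1)**2 = 1**2 = 1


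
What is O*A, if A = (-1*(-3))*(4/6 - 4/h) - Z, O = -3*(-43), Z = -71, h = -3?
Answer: 9933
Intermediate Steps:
O = 129
A = 77 (A = (-1*(-3))*(4/6 - 4/(-3)) - 1*(-71) = 3*(4*(1/6) - 4*(-1/3)) + 71 = 3*(2/3 + 4/3) + 71 = 3*2 + 71 = 6 + 71 = 77)
O*A = 129*77 = 9933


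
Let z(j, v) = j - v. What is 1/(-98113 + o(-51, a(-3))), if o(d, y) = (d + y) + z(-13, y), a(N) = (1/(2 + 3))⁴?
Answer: -1/98177 ≈ -1.0186e-5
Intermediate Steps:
a(N) = 1/625 (a(N) = (1/5)⁴ = (⅕)⁴ = 1/625)
o(d, y) = -13 + d (o(d, y) = (d + y) + (-13 - y) = -13 + d)
1/(-98113 + o(-51, a(-3))) = 1/(-98113 + (-13 - 51)) = 1/(-98113 - 64) = 1/(-98177) = -1/98177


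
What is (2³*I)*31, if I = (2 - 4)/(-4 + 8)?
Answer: -124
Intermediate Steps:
I = -½ (I = -2/4 = -2*¼ = -½ ≈ -0.50000)
(2³*I)*31 = (2³*(-½))*31 = (8*(-½))*31 = -4*31 = -124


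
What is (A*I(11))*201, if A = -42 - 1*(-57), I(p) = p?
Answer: 33165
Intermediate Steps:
A = 15 (A = -42 + 57 = 15)
(A*I(11))*201 = (15*11)*201 = 165*201 = 33165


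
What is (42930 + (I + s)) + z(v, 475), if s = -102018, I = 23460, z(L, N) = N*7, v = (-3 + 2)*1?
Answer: -32303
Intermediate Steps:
v = -1 (v = -1*1 = -1)
z(L, N) = 7*N
(42930 + (I + s)) + z(v, 475) = (42930 + (23460 - 102018)) + 7*475 = (42930 - 78558) + 3325 = -35628 + 3325 = -32303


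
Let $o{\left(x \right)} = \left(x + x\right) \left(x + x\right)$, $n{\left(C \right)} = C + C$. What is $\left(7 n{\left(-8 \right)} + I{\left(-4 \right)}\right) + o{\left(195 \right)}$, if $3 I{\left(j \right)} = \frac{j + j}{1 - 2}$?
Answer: $\frac{455972}{3} \approx 1.5199 \cdot 10^{5}$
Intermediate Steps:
$n{\left(C \right)} = 2 C$
$I{\left(j \right)} = - \frac{2 j}{3}$ ($I{\left(j \right)} = \frac{\left(j + j\right) \frac{1}{1 - 2}}{3} = \frac{2 j \frac{1}{-1}}{3} = \frac{2 j \left(-1\right)}{3} = \frac{\left(-2\right) j}{3} = - \frac{2 j}{3}$)
$o{\left(x \right)} = 4 x^{2}$ ($o{\left(x \right)} = 2 x 2 x = 4 x^{2}$)
$\left(7 n{\left(-8 \right)} + I{\left(-4 \right)}\right) + o{\left(195 \right)} = \left(7 \cdot 2 \left(-8\right) - - \frac{8}{3}\right) + 4 \cdot 195^{2} = \left(7 \left(-16\right) + \frac{8}{3}\right) + 4 \cdot 38025 = \left(-112 + \frac{8}{3}\right) + 152100 = - \frac{328}{3} + 152100 = \frac{455972}{3}$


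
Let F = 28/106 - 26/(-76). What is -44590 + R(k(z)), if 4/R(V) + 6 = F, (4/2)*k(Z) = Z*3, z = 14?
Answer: -484389226/10863 ≈ -44591.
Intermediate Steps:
F = 1221/2014 (F = 28*(1/106) - 26*(-1/76) = 14/53 + 13/38 = 1221/2014 ≈ 0.60626)
k(Z) = 3*Z/2 (k(Z) = (Z*3)/2 = (3*Z)/2 = 3*Z/2)
R(V) = -8056/10863 (R(V) = 4/(-6 + 1221/2014) = 4/(-10863/2014) = 4*(-2014/10863) = -8056/10863)
-44590 + R(k(z)) = -44590 - 8056/10863 = -484389226/10863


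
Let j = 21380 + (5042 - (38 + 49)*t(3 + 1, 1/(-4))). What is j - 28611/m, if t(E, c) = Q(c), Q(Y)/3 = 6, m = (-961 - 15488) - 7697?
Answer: 600201587/24146 ≈ 24857.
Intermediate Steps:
m = -24146 (m = -16449 - 7697 = -24146)
Q(Y) = 18 (Q(Y) = 3*6 = 18)
t(E, c) = 18
j = 24856 (j = 21380 + (5042 - (38 + 49)*18) = 21380 + (5042 - 87*18) = 21380 + (5042 - 1*1566) = 21380 + (5042 - 1566) = 21380 + 3476 = 24856)
j - 28611/m = 24856 - 28611/(-24146) = 24856 - 28611*(-1)/24146 = 24856 - 1*(-28611/24146) = 24856 + 28611/24146 = 600201587/24146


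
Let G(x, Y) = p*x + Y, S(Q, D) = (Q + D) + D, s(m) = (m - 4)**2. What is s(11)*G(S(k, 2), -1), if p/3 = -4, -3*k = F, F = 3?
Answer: -1813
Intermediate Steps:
k = -1 (k = -1/3*3 = -1)
s(m) = (-4 + m)**2
p = -12 (p = 3*(-4) = -12)
S(Q, D) = Q + 2*D (S(Q, D) = (D + Q) + D = Q + 2*D)
G(x, Y) = Y - 12*x (G(x, Y) = -12*x + Y = Y - 12*x)
s(11)*G(S(k, 2), -1) = (-4 + 11)**2*(-1 - 12*(-1 + 2*2)) = 7**2*(-1 - 12*(-1 + 4)) = 49*(-1 - 12*3) = 49*(-1 - 36) = 49*(-37) = -1813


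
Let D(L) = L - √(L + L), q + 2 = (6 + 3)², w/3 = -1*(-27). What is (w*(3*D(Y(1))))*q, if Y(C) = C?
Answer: 19197 - 19197*√2 ≈ -7951.7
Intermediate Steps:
w = 81 (w = 3*(-1*(-27)) = 3*27 = 81)
q = 79 (q = -2 + (6 + 3)² = -2 + 9² = -2 + 81 = 79)
D(L) = L - √2*√L (D(L) = L - √(2*L) = L - √2*√L)
(w*(3*D(Y(1))))*q = (81*(3*(1 - √2*√1)))*79 = (81*(3*(1 - 1*√2*1)))*79 = (81*(3*(1 - √2)))*79 = (81*(3 - 3*√2))*79 = (243 - 243*√2)*79 = 19197 - 19197*√2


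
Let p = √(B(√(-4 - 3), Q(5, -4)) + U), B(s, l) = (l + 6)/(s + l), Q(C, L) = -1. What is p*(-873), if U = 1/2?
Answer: -873*√2*√(-(9 + I*√7)/(1 - I*√7))/2 ≈ -764.39 + 824.35*I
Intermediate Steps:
B(s, l) = (6 + l)/(l + s)
U = ½ ≈ 0.50000
p = √(½ + 5/(-1 + I*√7)) (p = √((6 - 1)/(-1 + √(-4 - 3)) + ½) = √(5/(-1 + √(-7)) + ½) = √(5/(-1 + I*√7) + ½) = √(½ + 5/(-1 + I*√7)) ≈ 0.87559 - 0.94428*I)
p*(-873) = (√2*√((-9 - I*√7)/(1 - I*√7))/2)*(-873) = -873*√2*√((-9 - I*√7)/(1 - I*√7))/2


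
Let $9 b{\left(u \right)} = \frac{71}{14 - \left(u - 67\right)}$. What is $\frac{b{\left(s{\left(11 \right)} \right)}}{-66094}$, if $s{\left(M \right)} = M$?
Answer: $- \frac{71}{41639220} \approx -1.7051 \cdot 10^{-6}$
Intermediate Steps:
$b{\left(u \right)} = \frac{71}{9 \left(81 - u\right)}$ ($b{\left(u \right)} = \frac{71 \frac{1}{14 - \left(u - 67\right)}}{9} = \frac{71 \frac{1}{14 - \left(-67 + u\right)}}{9} = \frac{71 \frac{1}{81 - u}}{9} = \frac{71}{9 \left(81 - u\right)}$)
$\frac{b{\left(s{\left(11 \right)} \right)}}{-66094} = \frac{\left(-71\right) \frac{1}{-729 + 9 \cdot 11}}{-66094} = - \frac{71}{-729 + 99} \left(- \frac{1}{66094}\right) = - \frac{71}{-630} \left(- \frac{1}{66094}\right) = \left(-71\right) \left(- \frac{1}{630}\right) \left(- \frac{1}{66094}\right) = \frac{71}{630} \left(- \frac{1}{66094}\right) = - \frac{71}{41639220}$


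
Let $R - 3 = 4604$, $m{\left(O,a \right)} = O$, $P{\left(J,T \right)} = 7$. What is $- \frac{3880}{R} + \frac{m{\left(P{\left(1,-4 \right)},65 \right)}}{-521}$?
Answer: $- \frac{2053729}{2400247} \approx -0.85563$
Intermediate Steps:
$R = 4607$ ($R = 3 + 4604 = 4607$)
$- \frac{3880}{R} + \frac{m{\left(P{\left(1,-4 \right)},65 \right)}}{-521} = - \frac{3880}{4607} + \frac{7}{-521} = \left(-3880\right) \frac{1}{4607} + 7 \left(- \frac{1}{521}\right) = - \frac{3880}{4607} - \frac{7}{521} = - \frac{2053729}{2400247}$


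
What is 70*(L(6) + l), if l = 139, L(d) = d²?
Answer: 12250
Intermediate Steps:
70*(L(6) + l) = 70*(6² + 139) = 70*(36 + 139) = 70*175 = 12250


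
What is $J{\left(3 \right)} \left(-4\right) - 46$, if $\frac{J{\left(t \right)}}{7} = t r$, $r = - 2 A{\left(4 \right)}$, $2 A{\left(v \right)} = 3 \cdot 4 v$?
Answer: $3986$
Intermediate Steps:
$A{\left(v \right)} = 6 v$ ($A{\left(v \right)} = \frac{3 \cdot 4 v}{2} = \frac{12 v}{2} = 6 v$)
$r = -48$ ($r = - 2 \cdot 6 \cdot 4 = \left(-2\right) 24 = -48$)
$J{\left(t \right)} = - 336 t$ ($J{\left(t \right)} = 7 t \left(-48\right) = 7 \left(- 48 t\right) = - 336 t$)
$J{\left(3 \right)} \left(-4\right) - 46 = \left(-336\right) 3 \left(-4\right) - 46 = \left(-1008\right) \left(-4\right) - 46 = 4032 - 46 = 3986$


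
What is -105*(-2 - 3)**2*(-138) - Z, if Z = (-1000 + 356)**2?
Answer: -52486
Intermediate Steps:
Z = 414736 (Z = (-644)**2 = 414736)
-105*(-2 - 3)**2*(-138) - Z = -105*(-2 - 3)**2*(-138) - 1*414736 = -105*(-5)**2*(-138) - 414736 = -105*25*(-138) - 414736 = -2625*(-138) - 414736 = 362250 - 414736 = -52486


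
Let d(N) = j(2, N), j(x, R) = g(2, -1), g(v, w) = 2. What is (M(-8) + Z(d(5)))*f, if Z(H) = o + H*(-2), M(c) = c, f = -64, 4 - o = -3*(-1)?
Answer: 704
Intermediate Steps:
o = 1 (o = 4 - (-3)*(-1) = 4 - 1*3 = 4 - 3 = 1)
j(x, R) = 2
d(N) = 2
Z(H) = 1 - 2*H (Z(H) = 1 + H*(-2) = 1 - 2*H)
(M(-8) + Z(d(5)))*f = (-8 + (1 - 2*2))*(-64) = (-8 + (1 - 4))*(-64) = (-8 - 3)*(-64) = -11*(-64) = 704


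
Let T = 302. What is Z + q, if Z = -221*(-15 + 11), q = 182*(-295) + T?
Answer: -52504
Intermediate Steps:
q = -53388 (q = 182*(-295) + 302 = -53690 + 302 = -53388)
Z = 884 (Z = -221*(-4) = -13*(-68) = 884)
Z + q = 884 - 53388 = -52504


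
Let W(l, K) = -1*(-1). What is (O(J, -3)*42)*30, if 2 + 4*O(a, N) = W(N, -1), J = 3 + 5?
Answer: -315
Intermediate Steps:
J = 8
W(l, K) = 1
O(a, N) = -¼ (O(a, N) = -½ + (¼)*1 = -½ + ¼ = -¼)
(O(J, -3)*42)*30 = -¼*42*30 = -21/2*30 = -315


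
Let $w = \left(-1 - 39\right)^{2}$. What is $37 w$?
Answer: $59200$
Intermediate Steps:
$w = 1600$ ($w = \left(-40\right)^{2} = 1600$)
$37 w = 37 \cdot 1600 = 59200$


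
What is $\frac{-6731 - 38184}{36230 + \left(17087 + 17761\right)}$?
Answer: $- \frac{44915}{71078} \approx -0.63191$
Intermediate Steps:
$\frac{-6731 - 38184}{36230 + \left(17087 + 17761\right)} = - \frac{44915}{36230 + 34848} = - \frac{44915}{71078}$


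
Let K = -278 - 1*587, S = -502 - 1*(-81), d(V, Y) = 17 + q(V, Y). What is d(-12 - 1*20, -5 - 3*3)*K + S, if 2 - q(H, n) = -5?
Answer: -21181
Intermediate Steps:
q(H, n) = 7 (q(H, n) = 2 - 1*(-5) = 2 + 5 = 7)
d(V, Y) = 24 (d(V, Y) = 17 + 7 = 24)
S = -421 (S = -502 + 81 = -421)
K = -865 (K = -278 - 587 = -865)
d(-12 - 1*20, -5 - 3*3)*K + S = 24*(-865) - 421 = -20760 - 421 = -21181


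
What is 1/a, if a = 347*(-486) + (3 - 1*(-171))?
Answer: -1/168468 ≈ -5.9358e-6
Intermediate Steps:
a = -168468 (a = -168642 + (3 + 171) = -168642 + 174 = -168468)
1/a = 1/(-168468) = -1/168468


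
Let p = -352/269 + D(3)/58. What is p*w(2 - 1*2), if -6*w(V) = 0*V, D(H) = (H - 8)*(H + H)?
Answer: 0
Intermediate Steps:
D(H) = 2*H*(-8 + H) (D(H) = (-8 + H)*(2*H) = 2*H*(-8 + H))
w(V) = 0 (w(V) = -0*V = -⅙*0 = 0)
p = -14243/7801 (p = -352/269 + (2*3*(-8 + 3))/58 = -352*1/269 + (2*3*(-5))*(1/58) = -352/269 - 30*1/58 = -352/269 - 15/29 = -14243/7801 ≈ -1.8258)
p*w(2 - 1*2) = -14243/7801*0 = 0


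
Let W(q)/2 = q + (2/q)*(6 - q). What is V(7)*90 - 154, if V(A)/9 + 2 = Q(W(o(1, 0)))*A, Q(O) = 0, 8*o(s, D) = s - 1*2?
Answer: -1774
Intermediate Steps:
o(s, D) = -¼ + s/8 (o(s, D) = (s - 1*2)/8 = (s - 2)/8 = (-2 + s)/8 = -¼ + s/8)
W(q) = 2*q + 4*(6 - q)/q (W(q) = 2*(q + (2/q)*(6 - q)) = 2*(q + 2*(6 - q)/q) = 2*q + 4*(6 - q)/q)
V(A) = -18 (V(A) = -18 + 9*(0*A) = -18 + 9*0 = -18 + 0 = -18)
V(7)*90 - 154 = -18*90 - 154 = -1620 - 154 = -1774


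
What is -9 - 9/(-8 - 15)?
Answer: -198/23 ≈ -8.6087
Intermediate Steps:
-9 - 9/(-8 - 15) = -9 - 9/(-23) = -9 - 1/23*(-9) = -9 + 9/23 = -198/23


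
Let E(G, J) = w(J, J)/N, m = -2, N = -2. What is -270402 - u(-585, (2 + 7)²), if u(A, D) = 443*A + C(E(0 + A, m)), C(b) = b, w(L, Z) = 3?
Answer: -22491/2 ≈ -11246.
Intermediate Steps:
E(G, J) = -3/2 (E(G, J) = 3/(-2) = 3*(-½) = -3/2)
u(A, D) = -3/2 + 443*A (u(A, D) = 443*A - 3/2 = -3/2 + 443*A)
-270402 - u(-585, (2 + 7)²) = -270402 - (-3/2 + 443*(-585)) = -270402 - (-3/2 - 259155) = -270402 - 1*(-518313/2) = -270402 + 518313/2 = -22491/2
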